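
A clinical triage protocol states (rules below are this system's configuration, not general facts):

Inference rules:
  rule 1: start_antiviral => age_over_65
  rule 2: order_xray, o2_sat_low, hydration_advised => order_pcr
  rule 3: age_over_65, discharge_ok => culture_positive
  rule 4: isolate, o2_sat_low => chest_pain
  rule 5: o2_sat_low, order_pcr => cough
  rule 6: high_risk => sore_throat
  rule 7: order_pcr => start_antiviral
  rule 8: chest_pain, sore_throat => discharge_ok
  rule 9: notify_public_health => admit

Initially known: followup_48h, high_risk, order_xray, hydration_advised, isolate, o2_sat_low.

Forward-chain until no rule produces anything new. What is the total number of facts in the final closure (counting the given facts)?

[1] rule 2 [order_xray, o2_sat_low, hydration_advised => order_pcr]; rule 4 [isolate, o2_sat_low => chest_pain]; rule 6 [high_risk => sore_throat]. ⇒ new: order_pcr, chest_pain, sore_throat.
[2] rule 5 [o2_sat_low, order_pcr => cough]; rule 7 [order_pcr => start_antiviral]; rule 8 [chest_pain, sore_throat => discharge_ok]. ⇒ new: cough, start_antiviral, discharge_ok.
[3] rule 1 [start_antiviral => age_over_65]. ⇒ new: age_over_65.
[4] rule 3 [age_over_65, discharge_ok => culture_positive]. ⇒ new: culture_positive.
Closure: {age_over_65, chest_pain, cough, culture_positive, discharge_ok, followup_48h, high_risk, hydration_advised, isolate, o2_sat_low, order_pcr, order_xray, sore_throat, start_antiviral} — 14 facts.

14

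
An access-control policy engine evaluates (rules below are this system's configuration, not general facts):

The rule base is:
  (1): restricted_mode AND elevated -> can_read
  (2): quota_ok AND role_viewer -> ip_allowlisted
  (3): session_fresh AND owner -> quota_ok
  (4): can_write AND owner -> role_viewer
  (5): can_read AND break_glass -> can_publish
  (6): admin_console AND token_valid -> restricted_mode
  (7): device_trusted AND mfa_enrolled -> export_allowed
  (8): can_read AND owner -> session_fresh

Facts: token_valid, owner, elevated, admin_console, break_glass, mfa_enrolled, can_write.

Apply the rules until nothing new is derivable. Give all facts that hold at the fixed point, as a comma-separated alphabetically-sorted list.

admin_console, break_glass, can_publish, can_read, can_write, elevated, ip_allowlisted, mfa_enrolled, owner, quota_ok, restricted_mode, role_viewer, session_fresh, token_valid

Round 1 — (4), (6), derive role_viewer, restricted_mode.
Round 2 — (1), derive can_read.
Round 3 — (5), (8), derive can_publish, session_fresh.
Round 4 — (3), derive quota_ok.
Round 5 — (2), derive ip_allowlisted.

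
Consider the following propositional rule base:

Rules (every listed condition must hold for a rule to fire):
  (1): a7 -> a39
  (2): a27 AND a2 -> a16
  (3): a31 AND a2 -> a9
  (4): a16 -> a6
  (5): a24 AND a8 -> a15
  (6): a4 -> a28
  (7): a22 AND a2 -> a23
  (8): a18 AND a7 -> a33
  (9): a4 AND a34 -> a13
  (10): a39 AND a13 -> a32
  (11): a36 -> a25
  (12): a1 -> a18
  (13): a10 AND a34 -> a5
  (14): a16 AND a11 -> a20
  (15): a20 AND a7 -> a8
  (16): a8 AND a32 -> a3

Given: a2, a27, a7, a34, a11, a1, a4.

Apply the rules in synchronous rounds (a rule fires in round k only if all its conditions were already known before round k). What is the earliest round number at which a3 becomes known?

Round 1 — (1), (2), (6), (9), (12), derive a39, a16, a28, a13, a18.
Round 2 — (4), (8), (10), (14), derive a6, a33, a32, a20.
Round 3 — (15), derive a8.
Round 4 — (16), derive a3.
a3 first appears in round 4.

4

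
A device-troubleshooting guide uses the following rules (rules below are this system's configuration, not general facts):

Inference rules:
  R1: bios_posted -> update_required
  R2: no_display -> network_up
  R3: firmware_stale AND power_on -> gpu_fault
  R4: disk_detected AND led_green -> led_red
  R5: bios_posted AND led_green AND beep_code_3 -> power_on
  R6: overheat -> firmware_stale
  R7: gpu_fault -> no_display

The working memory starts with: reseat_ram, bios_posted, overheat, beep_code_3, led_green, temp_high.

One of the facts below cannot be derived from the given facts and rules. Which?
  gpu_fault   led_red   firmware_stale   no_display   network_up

[1] R1 [bios_posted -> update_required]; R5 [bios_posted AND led_green AND beep_code_3 -> power_on]; R6 [overheat -> firmware_stale]. ⇒ new: update_required, power_on, firmware_stale.
[2] R3 [firmware_stale AND power_on -> gpu_fault]. ⇒ new: gpu_fault.
[3] R7 [gpu_fault -> no_display]. ⇒ new: no_display.
[4] R2 [no_display -> network_up]. ⇒ new: network_up.
Derived: gpu_fault (round 2), firmware_stale (round 1), no_display (round 3), network_up (round 4). led_red never appears in any round.

led_red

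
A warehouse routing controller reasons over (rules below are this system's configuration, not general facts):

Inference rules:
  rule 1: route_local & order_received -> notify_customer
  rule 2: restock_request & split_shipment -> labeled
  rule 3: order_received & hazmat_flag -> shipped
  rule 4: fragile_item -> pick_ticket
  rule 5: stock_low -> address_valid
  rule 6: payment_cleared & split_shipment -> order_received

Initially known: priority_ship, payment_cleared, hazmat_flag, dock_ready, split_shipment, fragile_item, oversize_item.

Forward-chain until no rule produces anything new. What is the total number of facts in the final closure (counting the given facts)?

Round 1: rule 4 [fragile_item -> pick_ticket]; rule 6 [payment_cleared & split_shipment -> order_received]. New: pick_ticket, order_received.
Round 2: rule 3 [order_received & hazmat_flag -> shipped]. New: shipped.
Closure: {dock_ready, fragile_item, hazmat_flag, order_received, oversize_item, payment_cleared, pick_ticket, priority_ship, shipped, split_shipment} — 10 facts.

10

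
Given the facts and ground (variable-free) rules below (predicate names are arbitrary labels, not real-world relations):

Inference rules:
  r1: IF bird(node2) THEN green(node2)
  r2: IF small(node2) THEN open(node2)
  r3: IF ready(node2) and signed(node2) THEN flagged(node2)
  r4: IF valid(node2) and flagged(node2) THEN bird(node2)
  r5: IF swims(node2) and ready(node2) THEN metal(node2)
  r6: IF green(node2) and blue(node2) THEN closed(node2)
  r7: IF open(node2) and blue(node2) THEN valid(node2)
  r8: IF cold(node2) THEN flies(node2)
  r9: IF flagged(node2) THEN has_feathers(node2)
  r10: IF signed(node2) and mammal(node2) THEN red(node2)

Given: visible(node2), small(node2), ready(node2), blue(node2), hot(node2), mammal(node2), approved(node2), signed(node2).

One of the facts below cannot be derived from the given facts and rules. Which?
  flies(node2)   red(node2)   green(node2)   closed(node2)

flies(node2)

Round 1 — r2, r3, r10, derive open(node2), flagged(node2), red(node2).
Round 2 — r7, r9, derive valid(node2), has_feathers(node2).
Round 3 — r4, derive bird(node2).
Round 4 — r1, derive green(node2).
Round 5 — r6, derive closed(node2).
Derived: red(node2) (round 1), green(node2) (round 4), closed(node2) (round 5). flies(node2) never appears in any round.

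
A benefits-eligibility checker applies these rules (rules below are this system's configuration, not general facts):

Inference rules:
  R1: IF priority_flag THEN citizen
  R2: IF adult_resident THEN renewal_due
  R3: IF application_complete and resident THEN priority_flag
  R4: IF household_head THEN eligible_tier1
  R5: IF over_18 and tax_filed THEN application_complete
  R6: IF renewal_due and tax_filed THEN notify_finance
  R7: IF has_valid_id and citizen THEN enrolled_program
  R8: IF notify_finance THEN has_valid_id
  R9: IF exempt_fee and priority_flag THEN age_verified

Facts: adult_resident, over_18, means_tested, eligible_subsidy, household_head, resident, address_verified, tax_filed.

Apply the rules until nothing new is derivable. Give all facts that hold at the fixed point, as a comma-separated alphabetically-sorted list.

Round 1 — R2, R4, R5, derive renewal_due, eligible_tier1, application_complete.
Round 2 — R3, R6, derive priority_flag, notify_finance.
Round 3 — R1, R8, derive citizen, has_valid_id.
Round 4 — R7, derive enrolled_program.

address_verified, adult_resident, application_complete, citizen, eligible_subsidy, eligible_tier1, enrolled_program, has_valid_id, household_head, means_tested, notify_finance, over_18, priority_flag, renewal_due, resident, tax_filed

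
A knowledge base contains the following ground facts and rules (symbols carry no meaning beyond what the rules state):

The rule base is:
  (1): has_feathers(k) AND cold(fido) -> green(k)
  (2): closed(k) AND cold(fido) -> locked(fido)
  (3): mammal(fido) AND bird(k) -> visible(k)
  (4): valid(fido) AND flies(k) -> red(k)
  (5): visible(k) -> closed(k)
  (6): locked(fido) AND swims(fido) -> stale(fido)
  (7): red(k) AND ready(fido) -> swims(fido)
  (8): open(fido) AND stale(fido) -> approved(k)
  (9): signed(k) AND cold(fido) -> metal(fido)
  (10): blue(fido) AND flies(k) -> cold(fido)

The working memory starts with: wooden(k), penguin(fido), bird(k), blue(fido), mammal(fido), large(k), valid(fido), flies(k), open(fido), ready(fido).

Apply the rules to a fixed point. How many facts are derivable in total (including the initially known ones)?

Round 1: (3) [mammal(fido) AND bird(k) -> visible(k)]; (4) [valid(fido) AND flies(k) -> red(k)]; (10) [blue(fido) AND flies(k) -> cold(fido)]. Adds visible(k), red(k), cold(fido).
Round 2: (5) [visible(k) -> closed(k)]; (7) [red(k) AND ready(fido) -> swims(fido)]. Adds closed(k), swims(fido).
Round 3: (2) [closed(k) AND cold(fido) -> locked(fido)]. Adds locked(fido).
Round 4: (6) [locked(fido) AND swims(fido) -> stale(fido)]. Adds stale(fido).
Round 5: (8) [open(fido) AND stale(fido) -> approved(k)]. Adds approved(k).
Closure: {approved(k), bird(k), blue(fido), closed(k), cold(fido), flies(k), large(k), locked(fido), mammal(fido), open(fido), penguin(fido), ready(fido), red(k), stale(fido), swims(fido), valid(fido), visible(k), wooden(k)} — 18 facts.

18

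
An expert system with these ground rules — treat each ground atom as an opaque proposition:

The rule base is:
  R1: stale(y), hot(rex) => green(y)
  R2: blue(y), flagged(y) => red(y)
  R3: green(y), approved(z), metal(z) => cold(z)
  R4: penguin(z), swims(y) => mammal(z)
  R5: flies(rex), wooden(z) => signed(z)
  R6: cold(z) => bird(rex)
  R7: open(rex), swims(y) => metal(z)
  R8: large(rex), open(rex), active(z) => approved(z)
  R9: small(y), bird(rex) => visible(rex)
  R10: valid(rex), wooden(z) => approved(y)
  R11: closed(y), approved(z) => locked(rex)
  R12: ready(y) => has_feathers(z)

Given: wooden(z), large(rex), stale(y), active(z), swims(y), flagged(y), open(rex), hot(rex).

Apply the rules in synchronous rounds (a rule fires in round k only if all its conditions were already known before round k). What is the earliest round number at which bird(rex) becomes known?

Round 1 fires R1, R7, R8, giving green(y), metal(z), approved(z).
Round 2 fires R3, giving cold(z).
Round 3 fires R6, giving bird(rex).
bird(rex) first appears in round 3.

3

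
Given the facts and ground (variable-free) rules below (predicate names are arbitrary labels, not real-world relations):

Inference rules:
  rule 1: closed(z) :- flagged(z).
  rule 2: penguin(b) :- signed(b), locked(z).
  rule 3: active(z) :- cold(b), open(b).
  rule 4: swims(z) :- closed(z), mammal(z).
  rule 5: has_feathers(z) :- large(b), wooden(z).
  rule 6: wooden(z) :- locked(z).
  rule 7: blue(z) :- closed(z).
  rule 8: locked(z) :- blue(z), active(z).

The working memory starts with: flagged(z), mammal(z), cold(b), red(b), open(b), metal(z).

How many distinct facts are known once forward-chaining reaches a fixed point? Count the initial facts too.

Round 1: rule 1 [closed(z) :- flagged(z).]; rule 3 [active(z) :- cold(b), open(b).]. New: closed(z), active(z).
Round 2: rule 4 [swims(z) :- closed(z), mammal(z).]; rule 7 [blue(z) :- closed(z).]. New: swims(z), blue(z).
Round 3: rule 8 [locked(z) :- blue(z), active(z).]. New: locked(z).
Round 4: rule 6 [wooden(z) :- locked(z).]. New: wooden(z).
Closure: {active(z), blue(z), closed(z), cold(b), flagged(z), locked(z), mammal(z), metal(z), open(b), red(b), swims(z), wooden(z)} — 12 facts.

12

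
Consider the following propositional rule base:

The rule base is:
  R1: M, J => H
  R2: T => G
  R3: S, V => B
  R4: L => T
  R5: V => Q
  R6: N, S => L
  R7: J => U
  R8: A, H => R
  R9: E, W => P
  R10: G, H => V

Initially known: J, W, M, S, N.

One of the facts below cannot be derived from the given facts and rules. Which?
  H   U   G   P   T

Round 1: R1 [M, J => H]; R6 [N, S => L]; R7 [J => U]. Adds H, L, U.
Round 2: R4 [L => T]. Adds T.
Round 3: R2 [T => G]. Adds G.
Round 4: R10 [G, H => V]. Adds V.
Round 5: R3 [S, V => B]; R5 [V => Q]. Adds B, Q.
Derived: H (round 1), U (round 1), T (round 2), G (round 3). P never appears in any round.

P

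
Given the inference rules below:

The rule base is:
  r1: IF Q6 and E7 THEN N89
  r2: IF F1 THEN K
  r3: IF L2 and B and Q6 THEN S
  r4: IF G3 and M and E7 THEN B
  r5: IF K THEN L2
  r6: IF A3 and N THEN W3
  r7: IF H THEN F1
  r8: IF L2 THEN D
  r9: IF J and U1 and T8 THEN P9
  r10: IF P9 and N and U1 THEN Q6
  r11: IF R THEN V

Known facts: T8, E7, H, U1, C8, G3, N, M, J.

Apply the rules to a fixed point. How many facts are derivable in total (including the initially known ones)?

18

Round 1: r4 [IF G3 and M and E7 THEN B]; r7 [IF H THEN F1]; r9 [IF J and U1 and T8 THEN P9]. New: B, F1, P9.
Round 2: r2 [IF F1 THEN K]; r10 [IF P9 and N and U1 THEN Q6]. New: K, Q6.
Round 3: r1 [IF Q6 and E7 THEN N89]; r5 [IF K THEN L2]. New: N89, L2.
Round 4: r3 [IF L2 and B and Q6 THEN S]; r8 [IF L2 THEN D]. New: S, D.
Closure: {B, C8, D, E7, F1, G3, H, J, K, L2, M, N, N89, P9, Q6, S, T8, U1} — 18 facts.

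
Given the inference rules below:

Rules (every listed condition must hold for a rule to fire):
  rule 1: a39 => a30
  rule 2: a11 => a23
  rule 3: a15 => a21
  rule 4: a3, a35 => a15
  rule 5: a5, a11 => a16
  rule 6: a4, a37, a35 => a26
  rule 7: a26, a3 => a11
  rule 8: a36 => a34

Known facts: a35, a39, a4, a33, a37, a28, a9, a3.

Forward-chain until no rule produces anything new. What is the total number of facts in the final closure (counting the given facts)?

Round 1 fires rule 1, rule 4, rule 6, giving a30, a15, a26.
Round 2 fires rule 3, rule 7, giving a21, a11.
Round 3 fires rule 2, giving a23.
Closure: {a11, a15, a21, a23, a26, a28, a3, a30, a33, a35, a37, a39, a4, a9} — 14 facts.

14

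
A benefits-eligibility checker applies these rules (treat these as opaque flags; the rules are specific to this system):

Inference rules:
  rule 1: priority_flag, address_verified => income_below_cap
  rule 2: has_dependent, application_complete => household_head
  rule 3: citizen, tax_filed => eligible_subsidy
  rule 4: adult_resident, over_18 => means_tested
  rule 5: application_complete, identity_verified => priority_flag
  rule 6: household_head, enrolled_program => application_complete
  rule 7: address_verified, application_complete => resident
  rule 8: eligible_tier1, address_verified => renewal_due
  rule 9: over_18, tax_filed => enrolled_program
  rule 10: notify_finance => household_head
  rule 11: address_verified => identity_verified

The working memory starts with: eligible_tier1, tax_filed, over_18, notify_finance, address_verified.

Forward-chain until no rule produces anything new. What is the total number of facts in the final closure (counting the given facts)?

13

Round 1: rule 8 [eligible_tier1, address_verified => renewal_due]; rule 9 [over_18, tax_filed => enrolled_program]; rule 10 [notify_finance => household_head]; rule 11 [address_verified => identity_verified]. Adds renewal_due, enrolled_program, household_head, identity_verified.
Round 2: rule 6 [household_head, enrolled_program => application_complete]. Adds application_complete.
Round 3: rule 5 [application_complete, identity_verified => priority_flag]; rule 7 [address_verified, application_complete => resident]. Adds priority_flag, resident.
Round 4: rule 1 [priority_flag, address_verified => income_below_cap]. Adds income_below_cap.
Closure: {address_verified, application_complete, eligible_tier1, enrolled_program, household_head, identity_verified, income_below_cap, notify_finance, over_18, priority_flag, renewal_due, resident, tax_filed} — 13 facts.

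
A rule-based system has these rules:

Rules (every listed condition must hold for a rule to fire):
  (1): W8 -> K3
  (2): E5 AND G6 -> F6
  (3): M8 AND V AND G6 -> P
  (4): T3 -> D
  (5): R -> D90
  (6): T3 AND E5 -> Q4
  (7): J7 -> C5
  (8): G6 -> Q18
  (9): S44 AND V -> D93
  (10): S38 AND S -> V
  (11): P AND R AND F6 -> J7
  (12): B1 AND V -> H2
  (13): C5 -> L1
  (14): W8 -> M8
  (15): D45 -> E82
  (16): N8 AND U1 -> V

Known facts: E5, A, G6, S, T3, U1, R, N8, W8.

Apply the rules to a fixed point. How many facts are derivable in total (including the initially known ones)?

Round 1 fires (1), (2), (4), (5), (6), (8), (14), (16), giving K3, F6, D, D90, Q4, Q18, M8, V.
Round 2 fires (3), giving P.
Round 3 fires (11), giving J7.
Round 4 fires (7), giving C5.
Round 5 fires (13), giving L1.
Closure: {A, C5, D, D90, E5, F6, G6, J7, K3, L1, M8, N8, P, Q18, Q4, R, S, T3, U1, V, W8} — 21 facts.

21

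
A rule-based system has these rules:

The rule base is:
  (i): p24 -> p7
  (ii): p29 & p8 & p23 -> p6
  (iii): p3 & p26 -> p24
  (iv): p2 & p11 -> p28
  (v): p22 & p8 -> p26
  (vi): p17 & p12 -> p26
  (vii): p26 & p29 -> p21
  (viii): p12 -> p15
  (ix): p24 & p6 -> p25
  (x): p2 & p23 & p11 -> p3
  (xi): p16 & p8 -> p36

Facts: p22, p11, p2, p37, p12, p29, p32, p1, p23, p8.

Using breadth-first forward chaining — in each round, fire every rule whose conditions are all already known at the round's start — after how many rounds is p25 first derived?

[1] (ii) [p29 & p8 & p23 -> p6]; (iv) [p2 & p11 -> p28]; (v) [p22 & p8 -> p26]; (viii) [p12 -> p15]; (x) [p2 & p23 & p11 -> p3]. ⇒ new: p6, p28, p26, p15, p3.
[2] (iii) [p3 & p26 -> p24]; (vii) [p26 & p29 -> p21]. ⇒ new: p24, p21.
[3] (i) [p24 -> p7]; (ix) [p24 & p6 -> p25]. ⇒ new: p7, p25.
p25 first appears in round 3.

3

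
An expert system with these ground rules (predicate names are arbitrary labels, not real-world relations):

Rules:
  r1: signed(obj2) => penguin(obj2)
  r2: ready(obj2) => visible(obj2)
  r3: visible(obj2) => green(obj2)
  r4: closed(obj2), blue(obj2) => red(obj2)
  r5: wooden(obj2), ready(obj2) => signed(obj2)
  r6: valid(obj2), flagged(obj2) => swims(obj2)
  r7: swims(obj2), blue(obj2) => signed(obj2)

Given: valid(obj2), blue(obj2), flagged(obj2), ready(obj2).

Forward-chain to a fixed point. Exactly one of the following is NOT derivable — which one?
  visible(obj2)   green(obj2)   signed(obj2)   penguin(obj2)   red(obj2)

red(obj2)

Round 1 — r2, r6, derive visible(obj2), swims(obj2).
Round 2 — r3, r7, derive green(obj2), signed(obj2).
Round 3 — r1, derive penguin(obj2).
Derived: signed(obj2) (round 2), visible(obj2) (round 1), green(obj2) (round 2), penguin(obj2) (round 3). red(obj2) never appears in any round.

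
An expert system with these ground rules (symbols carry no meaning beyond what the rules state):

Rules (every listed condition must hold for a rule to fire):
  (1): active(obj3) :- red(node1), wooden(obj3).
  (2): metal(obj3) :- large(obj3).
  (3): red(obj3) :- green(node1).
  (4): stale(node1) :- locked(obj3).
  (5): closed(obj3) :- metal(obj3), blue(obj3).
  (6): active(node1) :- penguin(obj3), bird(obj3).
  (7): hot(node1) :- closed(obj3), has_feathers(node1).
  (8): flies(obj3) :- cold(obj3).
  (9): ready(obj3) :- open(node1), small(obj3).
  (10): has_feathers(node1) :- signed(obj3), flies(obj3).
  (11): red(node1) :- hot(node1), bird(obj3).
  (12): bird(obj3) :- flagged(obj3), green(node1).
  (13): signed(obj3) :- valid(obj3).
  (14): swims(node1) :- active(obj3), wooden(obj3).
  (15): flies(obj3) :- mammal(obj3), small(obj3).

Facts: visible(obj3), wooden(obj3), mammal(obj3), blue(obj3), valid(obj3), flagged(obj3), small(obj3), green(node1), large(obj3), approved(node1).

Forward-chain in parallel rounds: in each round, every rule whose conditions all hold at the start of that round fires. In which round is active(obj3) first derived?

Round 1: (2) [metal(obj3) :- large(obj3).]; (3) [red(obj3) :- green(node1).]; (12) [bird(obj3) :- flagged(obj3), green(node1).]; (13) [signed(obj3) :- valid(obj3).]; (15) [flies(obj3) :- mammal(obj3), small(obj3).]. Adds metal(obj3), red(obj3), bird(obj3), signed(obj3), flies(obj3).
Round 2: (5) [closed(obj3) :- metal(obj3), blue(obj3).]; (10) [has_feathers(node1) :- signed(obj3), flies(obj3).]. Adds closed(obj3), has_feathers(node1).
Round 3: (7) [hot(node1) :- closed(obj3), has_feathers(node1).]. Adds hot(node1).
Round 4: (11) [red(node1) :- hot(node1), bird(obj3).]. Adds red(node1).
Round 5: (1) [active(obj3) :- red(node1), wooden(obj3).]. Adds active(obj3).
active(obj3) first appears in round 5.

5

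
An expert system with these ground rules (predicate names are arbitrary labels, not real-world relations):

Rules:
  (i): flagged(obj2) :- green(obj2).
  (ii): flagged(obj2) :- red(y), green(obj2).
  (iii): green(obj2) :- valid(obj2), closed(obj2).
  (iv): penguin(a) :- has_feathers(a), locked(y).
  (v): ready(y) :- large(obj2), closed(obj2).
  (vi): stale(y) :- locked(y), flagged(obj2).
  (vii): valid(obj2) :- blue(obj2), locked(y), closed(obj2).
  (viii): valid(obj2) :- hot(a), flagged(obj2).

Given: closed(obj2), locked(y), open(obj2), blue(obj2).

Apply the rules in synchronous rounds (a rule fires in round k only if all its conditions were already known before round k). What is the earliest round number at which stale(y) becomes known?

Round 1: (vii) [valid(obj2) :- blue(obj2), locked(y), closed(obj2).]. Adds valid(obj2).
Round 2: (iii) [green(obj2) :- valid(obj2), closed(obj2).]. Adds green(obj2).
Round 3: (i) [flagged(obj2) :- green(obj2).]. Adds flagged(obj2).
Round 4: (vi) [stale(y) :- locked(y), flagged(obj2).]. Adds stale(y).
stale(y) first appears in round 4.

4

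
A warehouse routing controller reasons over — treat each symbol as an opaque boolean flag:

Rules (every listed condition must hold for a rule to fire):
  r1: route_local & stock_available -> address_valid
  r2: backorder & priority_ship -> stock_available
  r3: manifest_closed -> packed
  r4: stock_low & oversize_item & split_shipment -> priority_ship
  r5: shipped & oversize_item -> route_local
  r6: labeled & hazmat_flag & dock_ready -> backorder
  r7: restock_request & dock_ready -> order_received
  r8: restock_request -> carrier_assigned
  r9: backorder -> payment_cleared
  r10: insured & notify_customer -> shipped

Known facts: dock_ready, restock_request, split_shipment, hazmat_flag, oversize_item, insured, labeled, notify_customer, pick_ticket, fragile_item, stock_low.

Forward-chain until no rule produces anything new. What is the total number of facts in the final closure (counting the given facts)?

Round 1 fires r4, r6, r7, r8, r10, giving priority_ship, backorder, order_received, carrier_assigned, shipped.
Round 2 fires r2, r5, r9, giving stock_available, route_local, payment_cleared.
Round 3 fires r1, giving address_valid.
Closure: {address_valid, backorder, carrier_assigned, dock_ready, fragile_item, hazmat_flag, insured, labeled, notify_customer, order_received, oversize_item, payment_cleared, pick_ticket, priority_ship, restock_request, route_local, shipped, split_shipment, stock_available, stock_low} — 20 facts.

20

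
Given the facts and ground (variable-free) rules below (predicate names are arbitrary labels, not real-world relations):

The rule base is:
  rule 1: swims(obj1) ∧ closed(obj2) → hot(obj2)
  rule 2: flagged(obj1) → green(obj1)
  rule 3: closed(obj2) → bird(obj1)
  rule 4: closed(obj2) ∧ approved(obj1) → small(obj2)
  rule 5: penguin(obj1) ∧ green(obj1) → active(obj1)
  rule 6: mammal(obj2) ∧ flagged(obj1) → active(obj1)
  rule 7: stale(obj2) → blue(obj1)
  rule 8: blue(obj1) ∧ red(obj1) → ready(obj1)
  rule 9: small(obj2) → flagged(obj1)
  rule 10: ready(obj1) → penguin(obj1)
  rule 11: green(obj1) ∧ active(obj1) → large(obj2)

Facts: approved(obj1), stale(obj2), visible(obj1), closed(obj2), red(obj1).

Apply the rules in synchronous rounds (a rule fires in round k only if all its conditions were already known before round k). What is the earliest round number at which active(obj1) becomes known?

Round 1: rule 3 [closed(obj2) → bird(obj1)]; rule 4 [closed(obj2) ∧ approved(obj1) → small(obj2)]; rule 7 [stale(obj2) → blue(obj1)]. Adds bird(obj1), small(obj2), blue(obj1).
Round 2: rule 8 [blue(obj1) ∧ red(obj1) → ready(obj1)]; rule 9 [small(obj2) → flagged(obj1)]. Adds ready(obj1), flagged(obj1).
Round 3: rule 2 [flagged(obj1) → green(obj1)]; rule 10 [ready(obj1) → penguin(obj1)]. Adds green(obj1), penguin(obj1).
Round 4: rule 5 [penguin(obj1) ∧ green(obj1) → active(obj1)]. Adds active(obj1).
active(obj1) first appears in round 4.

4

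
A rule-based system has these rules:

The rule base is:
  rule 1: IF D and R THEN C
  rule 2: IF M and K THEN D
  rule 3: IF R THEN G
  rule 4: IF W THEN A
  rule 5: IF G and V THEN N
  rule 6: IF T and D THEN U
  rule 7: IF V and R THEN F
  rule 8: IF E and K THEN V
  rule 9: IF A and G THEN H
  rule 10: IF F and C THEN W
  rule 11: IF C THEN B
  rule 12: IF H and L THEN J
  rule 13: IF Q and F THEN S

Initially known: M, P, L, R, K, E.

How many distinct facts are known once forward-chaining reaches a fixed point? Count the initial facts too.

17

Round 1 — rule 2, rule 3, rule 8, derive D, G, V.
Round 2 — rule 1, rule 5, rule 7, derive C, N, F.
Round 3 — rule 10, rule 11, derive W, B.
Round 4 — rule 4, derive A.
Round 5 — rule 9, derive H.
Round 6 — rule 12, derive J.
Closure: {A, B, C, D, E, F, G, H, J, K, L, M, N, P, R, V, W} — 17 facts.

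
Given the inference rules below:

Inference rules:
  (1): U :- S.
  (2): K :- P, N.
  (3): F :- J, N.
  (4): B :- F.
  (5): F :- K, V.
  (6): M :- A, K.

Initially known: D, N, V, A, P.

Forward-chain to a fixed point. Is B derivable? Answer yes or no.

yes

[1] (2) [K :- P, N.]. ⇒ new: K.
[2] (5) [F :- K, V.]; (6) [M :- A, K.]. ⇒ new: F, M.
[3] (4) [B :- F.]. ⇒ new: B.
B appears in round 3, so it is derivable.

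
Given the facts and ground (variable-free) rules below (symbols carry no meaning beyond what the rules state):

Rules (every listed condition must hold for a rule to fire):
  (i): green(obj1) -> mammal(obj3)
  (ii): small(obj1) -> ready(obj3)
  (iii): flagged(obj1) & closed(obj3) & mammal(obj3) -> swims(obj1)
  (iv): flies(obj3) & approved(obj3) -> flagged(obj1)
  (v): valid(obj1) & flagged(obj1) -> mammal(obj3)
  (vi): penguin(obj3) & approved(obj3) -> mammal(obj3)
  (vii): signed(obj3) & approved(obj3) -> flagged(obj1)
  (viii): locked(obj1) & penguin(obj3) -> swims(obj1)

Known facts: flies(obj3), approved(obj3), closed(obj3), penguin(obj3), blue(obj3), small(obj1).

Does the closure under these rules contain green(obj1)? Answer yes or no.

no

[1] (ii) [small(obj1) -> ready(obj3)]; (iv) [flies(obj3) & approved(obj3) -> flagged(obj1)]; (vi) [penguin(obj3) & approved(obj3) -> mammal(obj3)]. ⇒ new: ready(obj3), flagged(obj1), mammal(obj3).
[2] (iii) [flagged(obj1) & closed(obj3) & mammal(obj3) -> swims(obj1)]. ⇒ new: swims(obj1).
Fixed point reached. No rule has green(obj1) as a consequent, and it is not given.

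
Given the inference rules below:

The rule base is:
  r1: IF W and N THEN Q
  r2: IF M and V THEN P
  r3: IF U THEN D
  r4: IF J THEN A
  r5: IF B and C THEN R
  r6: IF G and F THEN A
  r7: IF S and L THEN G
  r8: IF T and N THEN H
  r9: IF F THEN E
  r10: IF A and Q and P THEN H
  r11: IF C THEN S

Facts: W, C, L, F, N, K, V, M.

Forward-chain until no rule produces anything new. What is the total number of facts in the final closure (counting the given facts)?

15

Round 1 fires r1, r2, r9, r11, giving Q, P, E, S.
Round 2 fires r7, giving G.
Round 3 fires r6, giving A.
Round 4 fires r10, giving H.
Closure: {A, C, E, F, G, H, K, L, M, N, P, Q, S, V, W} — 15 facts.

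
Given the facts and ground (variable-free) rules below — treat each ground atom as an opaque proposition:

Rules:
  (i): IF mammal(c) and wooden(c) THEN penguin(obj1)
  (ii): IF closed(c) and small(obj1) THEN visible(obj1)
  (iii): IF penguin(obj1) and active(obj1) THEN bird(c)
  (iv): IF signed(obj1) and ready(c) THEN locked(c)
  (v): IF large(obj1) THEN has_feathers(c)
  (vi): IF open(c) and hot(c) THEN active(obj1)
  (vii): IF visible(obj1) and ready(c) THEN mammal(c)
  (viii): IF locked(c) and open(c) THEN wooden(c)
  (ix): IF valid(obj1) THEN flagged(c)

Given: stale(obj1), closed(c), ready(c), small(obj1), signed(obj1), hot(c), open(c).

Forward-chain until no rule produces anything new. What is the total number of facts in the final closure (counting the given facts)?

14

Round 1: (ii) [IF closed(c) and small(obj1) THEN visible(obj1)]; (iv) [IF signed(obj1) and ready(c) THEN locked(c)]; (vi) [IF open(c) and hot(c) THEN active(obj1)]. New: visible(obj1), locked(c), active(obj1).
Round 2: (vii) [IF visible(obj1) and ready(c) THEN mammal(c)]; (viii) [IF locked(c) and open(c) THEN wooden(c)]. New: mammal(c), wooden(c).
Round 3: (i) [IF mammal(c) and wooden(c) THEN penguin(obj1)]. New: penguin(obj1).
Round 4: (iii) [IF penguin(obj1) and active(obj1) THEN bird(c)]. New: bird(c).
Closure: {active(obj1), bird(c), closed(c), hot(c), locked(c), mammal(c), open(c), penguin(obj1), ready(c), signed(obj1), small(obj1), stale(obj1), visible(obj1), wooden(c)} — 14 facts.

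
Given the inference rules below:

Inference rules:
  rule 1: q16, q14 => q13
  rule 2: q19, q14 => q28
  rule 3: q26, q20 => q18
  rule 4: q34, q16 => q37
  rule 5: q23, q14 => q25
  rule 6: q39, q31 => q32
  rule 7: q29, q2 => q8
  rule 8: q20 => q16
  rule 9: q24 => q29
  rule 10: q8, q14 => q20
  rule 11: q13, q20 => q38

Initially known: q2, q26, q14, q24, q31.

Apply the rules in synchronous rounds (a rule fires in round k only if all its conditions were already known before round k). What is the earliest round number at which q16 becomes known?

4

Round 1: rule 9 [q24 => q29]. Adds q29.
Round 2: rule 7 [q29, q2 => q8]. Adds q8.
Round 3: rule 10 [q8, q14 => q20]. Adds q20.
Round 4: rule 3 [q26, q20 => q18]; rule 8 [q20 => q16]. Adds q18, q16.
q16 first appears in round 4.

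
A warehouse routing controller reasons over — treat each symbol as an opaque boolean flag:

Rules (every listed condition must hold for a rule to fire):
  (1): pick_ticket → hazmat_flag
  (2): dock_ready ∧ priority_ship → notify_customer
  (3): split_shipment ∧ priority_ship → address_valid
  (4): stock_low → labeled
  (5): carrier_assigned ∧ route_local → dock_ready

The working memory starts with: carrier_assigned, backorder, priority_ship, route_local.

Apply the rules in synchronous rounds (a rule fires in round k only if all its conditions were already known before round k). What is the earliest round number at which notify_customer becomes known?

Round 1 — (5), derive dock_ready.
Round 2 — (2), derive notify_customer.
notify_customer first appears in round 2.

2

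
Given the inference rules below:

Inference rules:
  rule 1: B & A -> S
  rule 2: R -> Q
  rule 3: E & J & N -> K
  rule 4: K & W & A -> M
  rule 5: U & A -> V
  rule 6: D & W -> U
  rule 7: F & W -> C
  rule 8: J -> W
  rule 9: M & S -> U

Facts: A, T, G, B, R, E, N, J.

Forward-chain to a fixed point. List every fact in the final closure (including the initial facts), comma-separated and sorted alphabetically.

Round 1 fires rule 1, rule 2, rule 3, rule 8, giving S, Q, K, W.
Round 2 fires rule 4, giving M.
Round 3 fires rule 9, giving U.
Round 4 fires rule 5, giving V.

A, B, E, G, J, K, M, N, Q, R, S, T, U, V, W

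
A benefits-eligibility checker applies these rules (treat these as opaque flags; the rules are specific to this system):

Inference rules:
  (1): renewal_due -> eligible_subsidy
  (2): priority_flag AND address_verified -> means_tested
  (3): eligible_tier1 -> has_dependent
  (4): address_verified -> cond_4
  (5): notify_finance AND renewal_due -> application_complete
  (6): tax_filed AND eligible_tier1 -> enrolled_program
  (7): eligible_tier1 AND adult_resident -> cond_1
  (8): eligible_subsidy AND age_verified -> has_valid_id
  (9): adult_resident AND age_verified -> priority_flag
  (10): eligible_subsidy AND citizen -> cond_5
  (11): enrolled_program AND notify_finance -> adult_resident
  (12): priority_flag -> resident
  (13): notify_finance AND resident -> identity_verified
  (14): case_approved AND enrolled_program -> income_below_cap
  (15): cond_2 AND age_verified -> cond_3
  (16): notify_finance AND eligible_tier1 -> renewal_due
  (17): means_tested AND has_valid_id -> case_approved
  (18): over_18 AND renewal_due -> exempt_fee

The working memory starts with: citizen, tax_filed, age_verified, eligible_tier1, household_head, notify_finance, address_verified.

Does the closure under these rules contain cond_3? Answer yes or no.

no

Round 1: (3) [eligible_tier1 -> has_dependent]; (4) [address_verified -> cond_4]; (6) [tax_filed AND eligible_tier1 -> enrolled_program]; (16) [notify_finance AND eligible_tier1 -> renewal_due]. Adds has_dependent, cond_4, enrolled_program, renewal_due.
Round 2: (1) [renewal_due -> eligible_subsidy]; (5) [notify_finance AND renewal_due -> application_complete]; (11) [enrolled_program AND notify_finance -> adult_resident]. Adds eligible_subsidy, application_complete, adult_resident.
Round 3: (7) [eligible_tier1 AND adult_resident -> cond_1]; (8) [eligible_subsidy AND age_verified -> has_valid_id]; (9) [adult_resident AND age_verified -> priority_flag]; (10) [eligible_subsidy AND citizen -> cond_5]. Adds cond_1, has_valid_id, priority_flag, cond_5.
Round 4: (2) [priority_flag AND address_verified -> means_tested]; (12) [priority_flag -> resident]. Adds means_tested, resident.
Round 5: (13) [notify_finance AND resident -> identity_verified]; (17) [means_tested AND has_valid_id -> case_approved]. Adds identity_verified, case_approved.
Round 6: (14) [case_approved AND enrolled_program -> income_below_cap]. Adds income_below_cap.
Fixed point reached. cond_3 is concluded only by (15); (15) needs cond_2 (never derived).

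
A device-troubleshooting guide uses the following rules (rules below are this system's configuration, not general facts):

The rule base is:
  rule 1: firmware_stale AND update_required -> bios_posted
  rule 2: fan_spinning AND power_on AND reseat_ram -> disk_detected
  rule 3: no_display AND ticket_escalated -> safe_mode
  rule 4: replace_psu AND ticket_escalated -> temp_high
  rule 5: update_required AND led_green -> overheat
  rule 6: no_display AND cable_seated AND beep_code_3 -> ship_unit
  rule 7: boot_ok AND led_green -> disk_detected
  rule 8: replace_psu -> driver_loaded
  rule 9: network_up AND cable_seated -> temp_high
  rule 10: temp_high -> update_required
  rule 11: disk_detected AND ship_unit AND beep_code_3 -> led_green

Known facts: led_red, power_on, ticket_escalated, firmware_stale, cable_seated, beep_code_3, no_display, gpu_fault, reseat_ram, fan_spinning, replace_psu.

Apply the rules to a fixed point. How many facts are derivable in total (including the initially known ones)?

Round 1 — rule 2, rule 3, rule 4, rule 6, rule 8, derive disk_detected, safe_mode, temp_high, ship_unit, driver_loaded.
Round 2 — rule 10, rule 11, derive update_required, led_green.
Round 3 — rule 1, rule 5, derive bios_posted, overheat.
Closure: {beep_code_3, bios_posted, cable_seated, disk_detected, driver_loaded, fan_spinning, firmware_stale, gpu_fault, led_green, led_red, no_display, overheat, power_on, replace_psu, reseat_ram, safe_mode, ship_unit, temp_high, ticket_escalated, update_required} — 20 facts.

20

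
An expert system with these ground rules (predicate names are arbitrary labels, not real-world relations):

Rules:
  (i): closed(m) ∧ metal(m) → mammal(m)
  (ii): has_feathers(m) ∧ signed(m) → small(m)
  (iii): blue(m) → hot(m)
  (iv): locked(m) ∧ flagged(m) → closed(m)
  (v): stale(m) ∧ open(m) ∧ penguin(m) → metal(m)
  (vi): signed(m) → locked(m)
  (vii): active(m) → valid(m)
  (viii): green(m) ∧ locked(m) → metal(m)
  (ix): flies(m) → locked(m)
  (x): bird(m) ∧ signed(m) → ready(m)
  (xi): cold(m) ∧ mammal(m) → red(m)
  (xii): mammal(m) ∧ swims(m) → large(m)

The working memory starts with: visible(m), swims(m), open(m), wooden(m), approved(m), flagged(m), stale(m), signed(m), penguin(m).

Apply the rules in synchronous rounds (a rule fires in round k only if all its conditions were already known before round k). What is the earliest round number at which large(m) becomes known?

4

Round 1 — (v), (vi), derive metal(m), locked(m).
Round 2 — (iv), derive closed(m).
Round 3 — (i), derive mammal(m).
Round 4 — (xii), derive large(m).
large(m) first appears in round 4.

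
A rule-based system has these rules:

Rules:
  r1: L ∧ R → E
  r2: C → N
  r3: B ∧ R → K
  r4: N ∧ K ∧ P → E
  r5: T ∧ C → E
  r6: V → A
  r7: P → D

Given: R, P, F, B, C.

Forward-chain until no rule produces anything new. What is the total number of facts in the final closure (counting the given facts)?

9

Round 1 fires r2, r3, r7, giving N, K, D.
Round 2 fires r4, giving E.
Closure: {B, C, D, E, F, K, N, P, R} — 9 facts.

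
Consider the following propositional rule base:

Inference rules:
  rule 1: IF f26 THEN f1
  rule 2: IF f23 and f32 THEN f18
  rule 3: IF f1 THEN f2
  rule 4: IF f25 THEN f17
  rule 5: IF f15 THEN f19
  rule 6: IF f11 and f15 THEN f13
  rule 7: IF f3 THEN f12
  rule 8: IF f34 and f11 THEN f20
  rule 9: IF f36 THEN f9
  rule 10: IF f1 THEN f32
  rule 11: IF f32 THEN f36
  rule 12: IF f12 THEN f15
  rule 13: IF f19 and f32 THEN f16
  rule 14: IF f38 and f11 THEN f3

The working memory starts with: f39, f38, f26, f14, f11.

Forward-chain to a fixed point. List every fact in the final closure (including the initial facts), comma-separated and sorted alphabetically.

f1, f11, f12, f13, f14, f15, f16, f19, f2, f26, f3, f32, f36, f38, f39, f9

Round 1: rule 1 [IF f26 THEN f1]; rule 14 [IF f38 and f11 THEN f3]. New: f1, f3.
Round 2: rule 3 [IF f1 THEN f2]; rule 7 [IF f3 THEN f12]; rule 10 [IF f1 THEN f32]. New: f2, f12, f32.
Round 3: rule 11 [IF f32 THEN f36]; rule 12 [IF f12 THEN f15]. New: f36, f15.
Round 4: rule 5 [IF f15 THEN f19]; rule 6 [IF f11 and f15 THEN f13]; rule 9 [IF f36 THEN f9]. New: f19, f13, f9.
Round 5: rule 13 [IF f19 and f32 THEN f16]. New: f16.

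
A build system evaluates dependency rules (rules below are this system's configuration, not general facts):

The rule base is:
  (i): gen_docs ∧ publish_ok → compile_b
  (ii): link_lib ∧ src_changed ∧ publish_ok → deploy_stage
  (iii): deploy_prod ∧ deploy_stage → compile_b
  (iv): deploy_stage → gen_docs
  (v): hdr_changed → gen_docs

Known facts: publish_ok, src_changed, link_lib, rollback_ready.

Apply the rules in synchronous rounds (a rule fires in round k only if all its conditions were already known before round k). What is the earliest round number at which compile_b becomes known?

3

[1] (ii) [link_lib ∧ src_changed ∧ publish_ok → deploy_stage]. ⇒ new: deploy_stage.
[2] (iv) [deploy_stage → gen_docs]. ⇒ new: gen_docs.
[3] (i) [gen_docs ∧ publish_ok → compile_b]. ⇒ new: compile_b.
compile_b first appears in round 3.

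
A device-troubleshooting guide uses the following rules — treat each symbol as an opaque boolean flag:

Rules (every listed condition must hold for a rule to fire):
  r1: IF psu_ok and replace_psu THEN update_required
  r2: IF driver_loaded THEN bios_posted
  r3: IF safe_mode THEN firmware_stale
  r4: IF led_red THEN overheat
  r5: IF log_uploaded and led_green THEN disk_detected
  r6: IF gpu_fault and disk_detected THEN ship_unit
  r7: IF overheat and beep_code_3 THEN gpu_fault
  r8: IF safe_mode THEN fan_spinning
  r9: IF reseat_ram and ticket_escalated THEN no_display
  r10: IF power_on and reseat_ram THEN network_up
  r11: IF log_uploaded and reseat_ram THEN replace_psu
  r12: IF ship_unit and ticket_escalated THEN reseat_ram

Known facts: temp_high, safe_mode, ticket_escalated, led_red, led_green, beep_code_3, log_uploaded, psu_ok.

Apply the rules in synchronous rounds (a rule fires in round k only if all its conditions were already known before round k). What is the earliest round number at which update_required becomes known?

Round 1 — r3, r4, r5, r8, derive firmware_stale, overheat, disk_detected, fan_spinning.
Round 2 — r7, derive gpu_fault.
Round 3 — r6, derive ship_unit.
Round 4 — r12, derive reseat_ram.
Round 5 — r9, r11, derive no_display, replace_psu.
Round 6 — r1, derive update_required.
update_required first appears in round 6.

6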